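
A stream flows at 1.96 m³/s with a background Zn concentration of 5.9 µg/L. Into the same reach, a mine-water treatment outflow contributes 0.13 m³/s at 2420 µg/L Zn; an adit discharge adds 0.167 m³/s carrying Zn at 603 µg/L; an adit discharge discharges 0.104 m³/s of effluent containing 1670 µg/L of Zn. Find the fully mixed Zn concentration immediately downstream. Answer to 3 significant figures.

After mixing, C = (1.960·5.900 + 0.1300·2420 + 0.1670·603.0 + 0.1040·1670) / 2.361 = 600.5/2.361 = 254.4 µg/L.

254 µg/L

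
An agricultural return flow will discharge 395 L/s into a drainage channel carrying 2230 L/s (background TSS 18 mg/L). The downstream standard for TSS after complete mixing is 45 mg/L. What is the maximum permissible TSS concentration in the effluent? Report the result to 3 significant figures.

At the limit, (Qr·Cr + Qe·Cₑ)/(Qr + Qe) = 45:
Cₑ = (2625·45 − 2230·18.00) / 395.0 = 197.4 mg/L.

197 mg/L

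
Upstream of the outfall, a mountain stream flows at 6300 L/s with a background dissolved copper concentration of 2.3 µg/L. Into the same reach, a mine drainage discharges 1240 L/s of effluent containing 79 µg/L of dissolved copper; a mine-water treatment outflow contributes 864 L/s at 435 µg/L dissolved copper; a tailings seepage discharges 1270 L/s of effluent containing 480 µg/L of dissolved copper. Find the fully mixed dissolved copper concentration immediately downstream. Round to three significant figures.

After mixing, C = (6300·2.300 + 1240·79.00 + 864.0·435.0 + 1270·480.0) / 9674 = 1098000/9674 = 113.5 µg/L.

113 µg/L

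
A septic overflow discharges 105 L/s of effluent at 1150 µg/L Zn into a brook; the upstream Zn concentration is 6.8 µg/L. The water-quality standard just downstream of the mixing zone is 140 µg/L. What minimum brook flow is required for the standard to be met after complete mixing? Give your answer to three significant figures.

Set C_mix = 140: (Q·6.800 + 105.0·1150) / (Q + 105.0) = 140
→ Q = 105.0·(1150 − 140)/(140 − 6.800) = 796.2 L/s.

796 L/s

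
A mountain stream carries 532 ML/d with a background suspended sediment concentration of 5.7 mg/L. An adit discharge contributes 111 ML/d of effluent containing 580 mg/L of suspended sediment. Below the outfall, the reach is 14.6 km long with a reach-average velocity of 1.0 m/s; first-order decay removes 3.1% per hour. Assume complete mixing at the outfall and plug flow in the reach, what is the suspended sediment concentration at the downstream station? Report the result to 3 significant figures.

92.3 mg/L

Flow-weighted average: C = (532.0·5.700 + 111.0·580.0) / 643.0 = 67410/643.0 = 104.8 mg/L.
Travel time t = 14.6·1000 / 1.0 = 14600 s = 4.056 h.
3.1%/h lost → k = −ln(1 − 0.031) = 0.03149 h⁻¹.
Applying C = C₀e^(−kt): 104.8 × 0.8801 = 92.27 mg/L.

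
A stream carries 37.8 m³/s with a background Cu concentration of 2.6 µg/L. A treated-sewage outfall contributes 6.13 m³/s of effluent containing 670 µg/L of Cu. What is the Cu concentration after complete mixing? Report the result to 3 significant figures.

Conservation of mass: C = (37.80·2.600 + 6.130·670.0) / 43.93 = 4205/43.93 = 95.73 µg/L.

95.7 µg/L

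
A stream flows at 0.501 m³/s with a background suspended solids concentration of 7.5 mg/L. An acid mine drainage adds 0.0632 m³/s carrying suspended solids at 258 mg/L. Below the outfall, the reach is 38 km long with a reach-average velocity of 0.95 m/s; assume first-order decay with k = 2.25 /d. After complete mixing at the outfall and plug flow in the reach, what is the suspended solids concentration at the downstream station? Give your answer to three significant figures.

After mixing, C = (0.5010·7.500 + 0.06320·258.0) / 0.5642 = 20.06/0.5642 = 35.56 mg/L.
Travel time t = 38·1000 / 0.95 = 40000 s = 11.11 h.
Applying C = C₀e^(−kt): 35.56 × 0.3529 = 12.55 mg/L.

12.5 mg/L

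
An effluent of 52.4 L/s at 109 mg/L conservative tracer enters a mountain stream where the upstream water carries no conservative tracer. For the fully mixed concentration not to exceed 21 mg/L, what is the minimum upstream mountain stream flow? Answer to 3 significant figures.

220 L/s

Set C_mix = 21: (Q·0 + 52.40·109.0) / (Q + 52.40) = 21
→ Q = 52.40·(109.0 − 21)/(21 − 0) = 219.6 L/s.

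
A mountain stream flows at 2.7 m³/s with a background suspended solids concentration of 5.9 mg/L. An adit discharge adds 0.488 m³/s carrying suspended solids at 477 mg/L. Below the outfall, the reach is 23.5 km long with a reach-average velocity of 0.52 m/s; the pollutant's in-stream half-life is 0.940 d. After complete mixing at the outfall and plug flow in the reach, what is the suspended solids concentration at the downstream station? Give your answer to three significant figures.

After mixing, C = (2.700·5.900 + 0.4880·477.0) / 3.188 = 248.7/3.188 = 78.01 mg/L.
Travel time t = 23.5·1000 / 0.52 = 45190 s = 12.55 h.
Half-life 0.940 d → k = ln 2 / 0.940 = 0.7374 d⁻¹.
First-order decay: C = 78.01·exp(−k·t) = 78.01·0.6800 = 53.05 mg/L.

53.0 mg/L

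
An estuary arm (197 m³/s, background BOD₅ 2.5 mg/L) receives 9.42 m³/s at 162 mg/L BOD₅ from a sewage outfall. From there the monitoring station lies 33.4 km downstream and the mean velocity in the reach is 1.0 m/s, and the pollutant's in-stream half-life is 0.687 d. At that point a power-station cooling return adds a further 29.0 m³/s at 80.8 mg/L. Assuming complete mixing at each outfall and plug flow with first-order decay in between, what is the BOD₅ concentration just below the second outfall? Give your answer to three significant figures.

15.8 mg/L

After mixing, C = (197.0·2.500 + 9.420·162.0) / 206.4 = 2019/206.4 = 9.779 mg/L; combined flow 206.4 m³/s.
Travel time t = 33.4·1000 / 1.0 = 33400 s = 9.278 h.
Half-life 0.687 d → k = ln 2 / 0.687 = 1.009 d⁻¹.
Applying C = C₀e^(−kt): 9.779 × 0.6770 = 6.621 mg/L.
At the second outfall, C = (206.4·6.621 + 29.00·80.80) / (206.4 + 29.00) = 15.76 mg/L.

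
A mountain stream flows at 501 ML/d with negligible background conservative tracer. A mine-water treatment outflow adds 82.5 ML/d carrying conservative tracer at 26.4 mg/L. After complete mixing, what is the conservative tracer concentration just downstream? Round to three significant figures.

Flow-weighted average: C = (501.0·0 + 82.50·26.40) / 583.5 = 2178/583.5 = 3.733 mg/L.

3.73 mg/L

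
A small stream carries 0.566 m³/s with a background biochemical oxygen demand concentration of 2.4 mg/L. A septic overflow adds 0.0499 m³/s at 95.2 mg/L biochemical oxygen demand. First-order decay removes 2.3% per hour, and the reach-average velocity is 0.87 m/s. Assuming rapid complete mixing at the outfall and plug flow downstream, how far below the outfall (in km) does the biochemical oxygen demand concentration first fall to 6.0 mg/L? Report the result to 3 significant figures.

After mixing, C = (0.5660·2.400 + 0.04990·95.20) / 0.6159 = 6.109/0.6159 = 9.919 mg/L.
2.3%/h lost → k = −ln(1 − 0.023) = 0.02327 h⁻¹.
Set 9.919·exp(−k·t) = 6.0 → t = ln(9.919/6.0)/k = 77770 s = 21.60 h.
Distance = v·t = 0.87·77770 = 67660 m = 67.66 km.

67.7 km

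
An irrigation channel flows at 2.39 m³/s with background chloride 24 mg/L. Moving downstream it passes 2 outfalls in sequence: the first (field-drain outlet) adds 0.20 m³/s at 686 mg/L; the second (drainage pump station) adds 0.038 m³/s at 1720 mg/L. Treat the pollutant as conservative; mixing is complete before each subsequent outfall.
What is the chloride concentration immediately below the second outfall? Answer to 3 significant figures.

Outfall 1: combined Q = 2.590 m³/s; C = (2.390·24.00 + 0.2000·686.0)/2.590 = 75.12 mg/L.
Outfall 2: combined Q = 2.628 m³/s; C = (2.590·75.12 + 0.03800·1720)/2.628 = 98.90 mg/L.

98.9 mg/L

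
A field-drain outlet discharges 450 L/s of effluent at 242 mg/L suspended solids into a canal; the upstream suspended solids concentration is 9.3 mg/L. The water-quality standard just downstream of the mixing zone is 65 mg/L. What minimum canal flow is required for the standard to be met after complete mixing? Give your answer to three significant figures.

Set C_mix = 65: (Q·9.300 + 450.0·242.0) / (Q + 450.0) = 65
→ Q = 450.0·(242.0 − 65)/(65 − 9.300) = 1430 L/s.

1430 L/s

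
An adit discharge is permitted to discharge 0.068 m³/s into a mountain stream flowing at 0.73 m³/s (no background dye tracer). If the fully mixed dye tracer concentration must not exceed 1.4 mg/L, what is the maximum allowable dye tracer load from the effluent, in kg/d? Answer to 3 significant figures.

96.5 kg/d

Mass balance at the limit: 0.7300·0 + 0.06800·Cₑ = 0.7980·1.4 → Cₑ = 16.43 mg/L.
Load = 0.06800 m³/s × 16.43 g/m³ × 86 400 s/d = 96.53 kg/d.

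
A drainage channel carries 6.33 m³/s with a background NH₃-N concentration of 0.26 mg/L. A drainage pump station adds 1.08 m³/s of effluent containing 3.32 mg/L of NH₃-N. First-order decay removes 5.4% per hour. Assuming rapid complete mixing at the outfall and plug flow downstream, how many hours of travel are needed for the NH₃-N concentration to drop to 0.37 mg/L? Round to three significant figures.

After mixing, C = (6.330·0.2600 + 1.080·3.320) / 7.410 = 5.231/7.410 = 0.7060 mg/L.
5.4%/h lost → k = −ln(1 − 0.054) = 0.05551 h⁻¹.
0.7060·exp(−k·t) = 0.37 → t = ln(0.7060/0.37)/k = 41900 s = 11.64 h.

11.6 h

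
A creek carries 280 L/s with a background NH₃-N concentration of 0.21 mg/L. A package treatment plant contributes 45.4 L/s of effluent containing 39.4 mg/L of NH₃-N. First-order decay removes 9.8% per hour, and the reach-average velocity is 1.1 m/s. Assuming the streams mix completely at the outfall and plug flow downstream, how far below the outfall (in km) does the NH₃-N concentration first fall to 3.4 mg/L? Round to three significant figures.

19.7 km

Flow-weighted average: C = (280.0·0.2100 + 45.40·39.40) / 325.4 = 1848/325.4 = 5.678 mg/L.
9.8%/h lost → k = −ln(1 − 0.098) = 0.1031 h⁻¹.
Set 5.678·exp(−k·t) = 3.4 → t = ln(5.678/3.4)/k = 17900 s = 4.972 h.
Distance = v·t = 1.1·17900 = 19690 m = 19.69 km.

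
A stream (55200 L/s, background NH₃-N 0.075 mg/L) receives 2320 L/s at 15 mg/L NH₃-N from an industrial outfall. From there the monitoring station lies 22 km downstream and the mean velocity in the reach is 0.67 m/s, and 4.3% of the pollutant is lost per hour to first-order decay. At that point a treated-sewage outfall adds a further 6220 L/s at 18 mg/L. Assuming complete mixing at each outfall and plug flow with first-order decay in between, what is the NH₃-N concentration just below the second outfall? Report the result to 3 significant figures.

Mass balance: C = (55200·0.07500 + 2320·15.00) / 57520 = 38940/57520 = 0.6770 mg/L; combined flow 57520 L/s.
Travel time t = 22·1000 / 0.67 = 32840 s = 9.121 h.
4.3%/h lost → k = −ln(1 − 0.043) = 0.04395 h⁻¹.
First-order decay: C = 0.6770·exp(−k·t) = 0.6770·0.6697 = 0.4534 mg/L.
At the second outfall, C = (57520·0.4534 + 6220·18.00) / (57520 + 6220) = 2.166 mg/L.

2.17 mg/L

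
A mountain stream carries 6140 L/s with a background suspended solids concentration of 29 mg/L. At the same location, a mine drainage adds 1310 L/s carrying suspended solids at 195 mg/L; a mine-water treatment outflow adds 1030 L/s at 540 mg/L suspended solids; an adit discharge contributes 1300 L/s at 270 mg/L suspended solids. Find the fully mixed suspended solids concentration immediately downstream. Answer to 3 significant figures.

Mixed concentration C = ΣQC/ΣQ = (6140·29.00 + 1310·195.0 + 1030·540.0 + 1300·270.0) / 9780 = 1341000/9780 = 137.1 mg/L.

137 mg/L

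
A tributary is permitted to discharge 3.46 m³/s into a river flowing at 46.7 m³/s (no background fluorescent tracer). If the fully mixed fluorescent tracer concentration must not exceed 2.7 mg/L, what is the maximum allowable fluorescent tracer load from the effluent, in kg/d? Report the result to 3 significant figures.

Mass balance at the limit: 46.70·0 + 3.460·Cₑ = 50.16·2.7 → Cₑ = 39.14 mg/L.
Load = 3.460 m³/s × 39.14 g/m³ × 86 400 s/d = 11700 kg/d.

11700 kg/d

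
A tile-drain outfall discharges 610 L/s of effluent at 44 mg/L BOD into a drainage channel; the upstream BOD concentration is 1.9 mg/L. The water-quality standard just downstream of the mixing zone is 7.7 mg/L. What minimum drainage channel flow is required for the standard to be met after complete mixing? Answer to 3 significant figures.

Set C_mix = 7.7: (Q·1.900 + 610.0·44.00) / (Q + 610.0) = 7.7
→ Q = 610.0·(44.00 − 7.7)/(7.7 − 1.900) = 3818 L/s.

3820 L/s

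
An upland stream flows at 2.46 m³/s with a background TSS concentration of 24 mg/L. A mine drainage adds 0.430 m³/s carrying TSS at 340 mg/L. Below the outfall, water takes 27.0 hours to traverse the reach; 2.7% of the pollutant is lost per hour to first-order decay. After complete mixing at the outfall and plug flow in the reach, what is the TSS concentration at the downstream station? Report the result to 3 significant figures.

Mass balance: C = (2.460·24.00 + 0.4300·340.0) / 2.890 = 205.2/2.890 = 71.02 mg/L.
2.7%/h lost → k = −ln(1 − 0.027) = 0.02737 h⁻¹.
First-order decay: C = 71.02·exp(−k·t) = 71.02·0.4776 = 33.92 mg/L.

33.9 mg/L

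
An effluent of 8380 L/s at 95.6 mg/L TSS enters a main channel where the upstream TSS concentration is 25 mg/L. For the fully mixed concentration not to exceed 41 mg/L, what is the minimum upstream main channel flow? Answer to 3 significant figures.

28600 L/s

Set C_mix = 41: (Q·25.00 + 8380·95.60) / (Q + 8380) = 41
→ Q = 8380·(95.60 − 41)/(41 − 25.00) = 28600 L/s.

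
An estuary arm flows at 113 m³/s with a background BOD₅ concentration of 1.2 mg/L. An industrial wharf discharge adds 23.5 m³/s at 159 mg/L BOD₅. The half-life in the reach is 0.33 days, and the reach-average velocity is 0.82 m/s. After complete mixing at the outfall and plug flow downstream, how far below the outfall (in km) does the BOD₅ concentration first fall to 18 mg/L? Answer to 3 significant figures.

15.3 km

Mixed concentration C = ΣQC/ΣQ = (113.0·1.200 + 23.50·159.0) / 136.5 = 3872/136.5 = 28.37 mg/L.
Half-life 0.33 d → k = ln 2 / 0.33 = 2.100 d⁻¹.
Set 28.37·exp(−k·t) = 18 → t = ln(28.37/18)/k = 18710 s = 5.197 h.
Distance = v·t = 0.82·18710 = 15340 m = 15.34 km.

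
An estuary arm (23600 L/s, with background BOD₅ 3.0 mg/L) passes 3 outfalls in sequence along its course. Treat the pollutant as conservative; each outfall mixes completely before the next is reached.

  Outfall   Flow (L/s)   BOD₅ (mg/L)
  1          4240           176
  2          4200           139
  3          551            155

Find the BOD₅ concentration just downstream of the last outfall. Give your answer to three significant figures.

45.6 mg/L

Outfall 1: combined Q = 27840 L/s; C = (23600·3.000 + 4240·176.0)/27840 = 29.35 mg/L.
Outfall 2: combined Q = 32040 L/s; C = (27840·29.35 + 4200·139.0)/32040 = 43.72 mg/L.
Outfall 3: combined Q = 32590 L/s; C = (32040·43.72 + 551.0·155.0)/32590 = 45.60 mg/L.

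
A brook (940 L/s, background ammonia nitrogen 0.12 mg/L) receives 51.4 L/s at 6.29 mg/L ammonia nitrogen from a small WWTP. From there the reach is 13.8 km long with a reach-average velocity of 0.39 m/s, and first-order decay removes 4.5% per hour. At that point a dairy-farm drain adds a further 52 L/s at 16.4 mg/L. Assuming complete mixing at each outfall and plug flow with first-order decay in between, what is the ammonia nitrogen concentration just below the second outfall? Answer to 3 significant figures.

Mixed concentration C = ΣQC/ΣQ = (940.0·0.1200 + 51.40·6.290) / 991.4 = 436.1/991.4 = 0.4399 mg/L; combined flow 991.4 L/s.
Travel time t = 13.8·1000 / 0.39 = 35380 s = 9.829 h.
4.5%/h lost → k = −ln(1 − 0.045) = 0.04604 h⁻¹.
First-order decay: C = 0.4399·exp(−k·t) = 0.4399·0.6360 = 0.2798 mg/L.
Second outfall: C = (991.4·0.2798 + 52.00·16.40)/1043 = 1.083 mg/L.

1.08 mg/L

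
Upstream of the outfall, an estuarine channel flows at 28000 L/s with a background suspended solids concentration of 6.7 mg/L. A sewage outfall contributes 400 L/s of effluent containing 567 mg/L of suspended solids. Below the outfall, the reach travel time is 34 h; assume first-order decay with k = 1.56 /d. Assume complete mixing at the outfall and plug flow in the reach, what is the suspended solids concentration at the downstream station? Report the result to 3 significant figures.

1.60 mg/L

Mass balance: C = (28000·6.700 + 400.0·567.0) / 28400 = 414400/28400 = 14.59 mg/L.
After decay, C = 14.59 × e^(−kt) = 14.59 × 0.1097 = 1.601 mg/L.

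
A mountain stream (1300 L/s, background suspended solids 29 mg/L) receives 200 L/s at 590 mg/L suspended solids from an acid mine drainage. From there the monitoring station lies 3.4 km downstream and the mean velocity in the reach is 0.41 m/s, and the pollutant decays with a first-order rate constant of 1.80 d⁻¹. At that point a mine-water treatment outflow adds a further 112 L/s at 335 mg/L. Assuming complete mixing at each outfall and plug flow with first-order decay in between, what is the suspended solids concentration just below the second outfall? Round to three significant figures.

105 mg/L

Mixed concentration C = ΣQC/ΣQ = (1300·29.00 + 200.0·590.0) / 1500 = 155700/1500 = 103.8 mg/L; combined flow 1500 L/s.
Travel time t = 3.4·1000 / 0.41 = 8293 s = 2.304 h.
First-order decay: C = 103.8·exp(−k·t) = 103.8·0.8413 = 87.33 mg/L.
At the second outfall, C = (1500·87.33 + 112.0·335.0) / (1500 + 112.0) = 104.5 mg/L.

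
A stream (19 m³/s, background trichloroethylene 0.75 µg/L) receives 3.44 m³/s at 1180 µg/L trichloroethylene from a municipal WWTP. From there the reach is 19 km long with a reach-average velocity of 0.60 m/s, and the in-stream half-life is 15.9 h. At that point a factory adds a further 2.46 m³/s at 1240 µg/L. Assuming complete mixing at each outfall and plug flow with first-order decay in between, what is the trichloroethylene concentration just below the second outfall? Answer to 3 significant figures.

Mass balance: C = (19.00·0.7500 + 3.440·1180) / 22.44 = 4073/22.44 = 181.5 µg/L; combined flow 22.44 m³/s.
Travel time t = 19·1000 / 0.60 = 31670 s = 8.796 h.
Half-life 15.9 h → k = ln 2 / 15.9 = 0.04359 h⁻¹ = 1.046 d⁻¹.
First-order decay: C = 181.5·exp(−k·t) = 181.5·0.6815 = 123.7 µg/L.
At the second outfall, C = (22.44·123.7 + 2.460·1240) / (22.44 + 2.460) = 234.0 µg/L.

234 µg/L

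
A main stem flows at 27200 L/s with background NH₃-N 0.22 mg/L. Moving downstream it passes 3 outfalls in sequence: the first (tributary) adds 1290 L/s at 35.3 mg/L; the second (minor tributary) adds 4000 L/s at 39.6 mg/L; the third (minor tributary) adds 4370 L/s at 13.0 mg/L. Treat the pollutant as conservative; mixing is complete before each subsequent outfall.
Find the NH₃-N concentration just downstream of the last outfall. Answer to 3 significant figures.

Outfall 1: combined Q = 28490 L/s; C = (27200·0.2200 + 1290·35.30)/28490 = 1.808 mg/L.
Outfall 2: combined Q = 32490 L/s; C = (28490·1.808 + 4000·39.60)/32490 = 6.461 mg/L.
Outfall 3: combined Q = 36860 L/s; C = (32490·6.461 + 4370·13.00)/36860 = 7.236 mg/L.

7.24 mg/L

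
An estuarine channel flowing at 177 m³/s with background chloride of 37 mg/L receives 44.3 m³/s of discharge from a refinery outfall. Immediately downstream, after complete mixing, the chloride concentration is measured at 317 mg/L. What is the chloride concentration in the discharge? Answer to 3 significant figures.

Mass balance: 177.0·37.00 + 44.30·Cₑ = 221.3·317.0
→ Cₑ = (221.3·317.0 − 177.0·37.00) / 44.30 = 1436 mg/L.

1440 mg/L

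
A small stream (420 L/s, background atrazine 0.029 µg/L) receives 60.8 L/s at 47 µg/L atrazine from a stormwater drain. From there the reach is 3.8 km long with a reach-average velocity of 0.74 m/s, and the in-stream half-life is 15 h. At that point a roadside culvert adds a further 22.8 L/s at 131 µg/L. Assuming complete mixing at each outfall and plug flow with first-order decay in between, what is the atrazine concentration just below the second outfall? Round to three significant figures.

11.3 µg/L

Mixed concentration C = ΣQC/ΣQ = (420.0·0.02900 + 60.80·47.00) / 480.8 = 2870/480.8 = 5.969 µg/L; combined flow 480.8 L/s.
Travel time t = 3.8·1000 / 0.74 = 5135 s = 1.426 h.
Half-life 15 h → k = ln 2 / 15 = 0.04621 h⁻¹ = 1.109 d⁻¹.
After decay, C = 5.969 × e^(−kt) = 5.969 × 0.9362 = 5.588 µg/L.
Second outfall: C = (480.8·5.588 + 22.80·131.0)/503.6 = 11.27 µg/L.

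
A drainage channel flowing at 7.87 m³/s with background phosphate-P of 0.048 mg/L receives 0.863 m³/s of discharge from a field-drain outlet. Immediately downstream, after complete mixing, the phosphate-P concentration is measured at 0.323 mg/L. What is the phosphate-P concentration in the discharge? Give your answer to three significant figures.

2.83 mg/L

Mass balance: 7.870·0.04800 + 0.8630·Cₑ = 8.733·0.3230
→ Cₑ = (8.733·0.3230 − 7.870·0.04800) / 0.8630 = 2.831 mg/L.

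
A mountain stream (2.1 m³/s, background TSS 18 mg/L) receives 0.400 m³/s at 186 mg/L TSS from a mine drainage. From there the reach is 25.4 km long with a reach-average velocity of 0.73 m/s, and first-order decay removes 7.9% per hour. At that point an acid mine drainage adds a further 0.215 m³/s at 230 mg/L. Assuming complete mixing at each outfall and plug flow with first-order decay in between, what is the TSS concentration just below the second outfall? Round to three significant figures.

Flow-weighted average: C = (2.100·18.00 + 0.4000·186.0) / 2.500 = 112.2/2.500 = 44.88 mg/L; combined flow 2.500 m³/s.
Travel time t = 25.4·1000 / 0.73 = 34790 s = 9.665 h.
7.9%/h lost → k = −ln(1 − 0.079) = 0.08230 h⁻¹.
Decay over the reach: 44.88·exp(−kt) = 44.88·0.4514 = 20.26 mg/L.
At the second outfall, C = (2.500·20.26 + 0.2150·230.0) / (2.500 + 0.2150) = 36.87 mg/L.

36.9 mg/L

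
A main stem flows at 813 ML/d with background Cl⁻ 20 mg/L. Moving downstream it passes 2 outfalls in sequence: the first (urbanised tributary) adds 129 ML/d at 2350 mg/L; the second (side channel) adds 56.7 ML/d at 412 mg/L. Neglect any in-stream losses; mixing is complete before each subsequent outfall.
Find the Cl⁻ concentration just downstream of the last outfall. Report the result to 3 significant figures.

Below outfall 1: Q → 942.0 ML/d, C = (813.0·20.00 + 129.0·2350)/942.0 = 339.1 mg/L.
Below outfall 2: Q → 998.7 ML/d, C = (942.0·339.1 + 56.70·412.0)/998.7 = 343.2 mg/L.

343 mg/L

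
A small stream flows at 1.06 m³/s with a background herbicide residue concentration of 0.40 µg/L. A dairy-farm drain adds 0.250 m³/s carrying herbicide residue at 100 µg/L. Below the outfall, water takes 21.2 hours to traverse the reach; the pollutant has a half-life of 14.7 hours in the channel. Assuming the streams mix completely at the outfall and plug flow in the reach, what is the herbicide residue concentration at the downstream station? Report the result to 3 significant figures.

After mixing, C = (1.060·0.4000 + 0.2500·100.0) / 1.310 = 25.42/1.310 = 19.41 µg/L.
Half-life 14.7 h → k = ln 2 / 14.7 = 0.04715 h⁻¹ = 1.132 d⁻¹.
Decay over the reach: 19.41·exp(−kt) = 19.41·0.3680 = 7.142 µg/L.

7.14 µg/L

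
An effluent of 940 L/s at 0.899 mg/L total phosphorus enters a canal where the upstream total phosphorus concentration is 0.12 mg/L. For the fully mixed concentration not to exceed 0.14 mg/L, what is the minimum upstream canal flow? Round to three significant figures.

35700 L/s

Set C_mix = 0.14: (Q·0.1200 + 940.0·0.8990) / (Q + 940.0) = 0.14
→ Q = 940.0·(0.8990 − 0.14)/(0.14 − 0.1200) = 35670 L/s.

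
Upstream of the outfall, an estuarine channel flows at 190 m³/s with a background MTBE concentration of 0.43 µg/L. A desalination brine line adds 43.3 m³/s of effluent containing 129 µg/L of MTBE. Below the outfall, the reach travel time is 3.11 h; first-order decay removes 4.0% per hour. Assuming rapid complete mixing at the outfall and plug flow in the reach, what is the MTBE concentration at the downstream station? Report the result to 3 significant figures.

Flow-weighted average: C = (190.0·0.4300 + 43.30·129.0) / 233.3 = 5667/233.3 = 24.29 µg/L.
4.0%/h lost → k = −ln(1 − 0.04) = 0.04082 h⁻¹.
Decay over the reach: 24.29·exp(−kt) = 24.29·0.8808 = 21.40 µg/L.

21.4 µg/L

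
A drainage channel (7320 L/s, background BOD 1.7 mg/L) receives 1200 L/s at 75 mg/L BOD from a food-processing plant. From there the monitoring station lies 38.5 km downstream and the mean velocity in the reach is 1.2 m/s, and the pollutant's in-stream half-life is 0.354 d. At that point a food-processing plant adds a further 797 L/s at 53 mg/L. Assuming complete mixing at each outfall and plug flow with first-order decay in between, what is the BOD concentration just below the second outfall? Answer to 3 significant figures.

Conservation of mass: C = (7320·1.700 + 1200·75.00) / 8520 = 102400/8520 = 12.02 mg/L; combined flow 8520 L/s.
Travel time t = 38.5·1000 / 1.2 = 32080 s = 8.912 h.
Half-life 0.354 d → k = ln 2 / 0.354 = 1.958 d⁻¹.
Decay over the reach: 12.02·exp(−kt) = 12.02·0.4833 = 5.811 mg/L.
At the second outfall, C = (8520·5.811 + 797.0·53.00) / (8520 + 797.0) = 9.848 mg/L.

9.85 mg/L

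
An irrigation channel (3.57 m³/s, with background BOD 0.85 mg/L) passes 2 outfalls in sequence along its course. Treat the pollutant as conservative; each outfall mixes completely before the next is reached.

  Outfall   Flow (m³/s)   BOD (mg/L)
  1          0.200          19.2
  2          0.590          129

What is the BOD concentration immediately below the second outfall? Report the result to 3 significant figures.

Below outfall 1: Q → 3.770 m³/s, C = (3.570·0.8500 + 0.2000·19.20)/3.770 = 1.823 mg/L.
Below outfall 2: Q → 4.360 m³/s, C = (3.770·1.823 + 0.5900·129.0)/4.360 = 19.03 mg/L.

19.0 mg/L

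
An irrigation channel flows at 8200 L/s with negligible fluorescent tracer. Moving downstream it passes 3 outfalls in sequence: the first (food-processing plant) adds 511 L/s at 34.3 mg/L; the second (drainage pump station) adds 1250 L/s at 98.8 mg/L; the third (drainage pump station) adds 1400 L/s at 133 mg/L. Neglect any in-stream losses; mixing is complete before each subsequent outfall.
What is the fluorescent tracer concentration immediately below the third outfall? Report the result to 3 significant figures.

28.8 mg/L

Below outfall 1: Q → 8711 L/s, C = (8200·0 + 511.0·34.30)/8711 = 2.012 mg/L.
Below outfall 2: Q → 9961 L/s, C = (8711·2.012 + 1250·98.80)/9961 = 14.16 mg/L.
Below outfall 3: Q → 11360 L/s, C = (9961·14.16 + 1400·133.0)/11360 = 28.80 mg/L.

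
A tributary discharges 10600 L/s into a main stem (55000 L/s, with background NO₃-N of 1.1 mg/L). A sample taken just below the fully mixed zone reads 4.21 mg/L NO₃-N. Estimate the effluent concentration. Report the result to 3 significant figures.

20.3 mg/L

Mass balance: 55000·1.100 + 10600·Cₑ = 65600·4.210
→ Cₑ = (65600·4.210 − 55000·1.100) / 10600 = 20.35 mg/L.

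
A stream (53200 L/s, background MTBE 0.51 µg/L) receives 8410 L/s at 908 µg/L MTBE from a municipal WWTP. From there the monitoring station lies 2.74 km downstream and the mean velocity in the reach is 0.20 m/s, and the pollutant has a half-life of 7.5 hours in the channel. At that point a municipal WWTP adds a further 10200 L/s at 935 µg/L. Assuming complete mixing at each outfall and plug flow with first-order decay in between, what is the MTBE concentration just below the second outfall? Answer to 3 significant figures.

208 µg/L

Flow-weighted average: C = (53200·0.5100 + 8410·908.0) / 61610 = 7663000/61610 = 124.4 µg/L; combined flow 61610 L/s.
Travel time t = 2.74·1000 / 0.20 = 13700 s = 3.806 h.
Half-life 7.5 h → k = ln 2 / 7.5 = 0.09242 h⁻¹ = 2.218 d⁻¹.
Applying C = C₀e^(−kt): 124.4 × 0.7035 = 87.50 µg/L.
Second outfall: C = (61610·87.50 + 10200·935.0)/71810 = 207.9 µg/L.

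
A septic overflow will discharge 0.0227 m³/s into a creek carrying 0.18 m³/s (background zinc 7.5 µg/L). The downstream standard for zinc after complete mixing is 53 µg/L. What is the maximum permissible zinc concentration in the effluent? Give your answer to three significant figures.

At the limit, (Qr·Cr + Qe·Cₑ)/(Qr + Qe) = 53:
Cₑ = (0.2027·53 − 0.1800·7.500) / 0.02270 = 413.8 µg/L.

414 µg/L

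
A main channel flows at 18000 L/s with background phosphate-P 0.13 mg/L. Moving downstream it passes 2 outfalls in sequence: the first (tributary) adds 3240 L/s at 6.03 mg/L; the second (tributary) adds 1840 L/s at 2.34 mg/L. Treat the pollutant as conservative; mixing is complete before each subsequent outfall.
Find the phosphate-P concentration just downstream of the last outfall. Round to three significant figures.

Outfall 1: combined Q = 21240 L/s; C = (18000·0.1300 + 3240·6.030)/21240 = 1.030 mg/L.
Outfall 2: combined Q = 23080 L/s; C = (21240·1.030 + 1840·2.340)/23080 = 1.134 mg/L.

1.13 mg/L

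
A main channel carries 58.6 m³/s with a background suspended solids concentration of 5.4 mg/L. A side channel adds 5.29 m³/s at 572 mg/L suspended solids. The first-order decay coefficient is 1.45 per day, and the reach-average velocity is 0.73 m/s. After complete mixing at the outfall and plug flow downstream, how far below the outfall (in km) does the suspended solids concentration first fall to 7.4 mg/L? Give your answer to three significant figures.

85.1 km

Mass balance: C = (58.60·5.400 + 5.290·572.0) / 63.89 = 3342/63.89 = 52.31 mg/L.
Set 52.31·exp(−k·t) = 7.4 → t = ln(52.31/7.4)/k = 116500 s = 32.37 h.
Distance = v·t = 0.73·116500 = 85070 m = 85.07 km.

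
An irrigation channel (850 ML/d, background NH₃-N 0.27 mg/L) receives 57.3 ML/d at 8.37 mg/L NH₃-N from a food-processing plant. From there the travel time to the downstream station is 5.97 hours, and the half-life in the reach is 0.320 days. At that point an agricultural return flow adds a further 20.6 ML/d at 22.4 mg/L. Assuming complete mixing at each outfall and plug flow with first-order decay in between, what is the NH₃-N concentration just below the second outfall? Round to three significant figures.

0.943 mg/L

Flow-weighted average: C = (850.0·0.2700 + 57.30·8.370) / 907.3 = 709.1/907.3 = 0.7816 mg/L; combined flow 907.3 ML/d.
Half-life 0.320 d → k = ln 2 / 0.320 = 2.166 d⁻¹.
Applying C = C₀e^(−kt): 0.7816 × 0.5834 = 0.4560 mg/L.
Second outfall: C = (907.3·0.4560 + 20.60·22.40)/927.9 = 0.9432 mg/L.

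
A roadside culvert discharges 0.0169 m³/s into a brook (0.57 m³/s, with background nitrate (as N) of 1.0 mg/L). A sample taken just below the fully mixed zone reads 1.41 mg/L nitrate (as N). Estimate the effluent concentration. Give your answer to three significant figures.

15.2 mg/L

Mass balance: 0.5700·1.000 + 0.01690·Cₑ = 0.5869·1.410
→ Cₑ = (0.5869·1.410 − 0.5700·1.000) / 0.01690 = 15.24 mg/L.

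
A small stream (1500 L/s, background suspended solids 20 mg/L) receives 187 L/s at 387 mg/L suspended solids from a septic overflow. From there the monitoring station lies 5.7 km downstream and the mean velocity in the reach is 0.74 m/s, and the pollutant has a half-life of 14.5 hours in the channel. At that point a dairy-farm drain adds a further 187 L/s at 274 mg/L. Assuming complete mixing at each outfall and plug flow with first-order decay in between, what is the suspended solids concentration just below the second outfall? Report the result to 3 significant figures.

Mixed concentration C = ΣQC/ΣQ = (1500·20.00 + 187.0·387.0) / 1687 = 102400/1687 = 60.68 mg/L; combined flow 1687 L/s.
Travel time t = 5.7·1000 / 0.74 = 7703 s = 2.140 h.
Half-life 14.5 h → k = ln 2 / 14.5 = 0.04780 h⁻¹ = 1.147 d⁻¹.
After decay, C = 60.68 × e^(−kt) = 60.68 × 0.9028 = 54.78 mg/L.
At the second outfall, C = (1687·54.78 + 187.0·274.0) / (1687 + 187.0) = 76.66 mg/L.

76.7 mg/L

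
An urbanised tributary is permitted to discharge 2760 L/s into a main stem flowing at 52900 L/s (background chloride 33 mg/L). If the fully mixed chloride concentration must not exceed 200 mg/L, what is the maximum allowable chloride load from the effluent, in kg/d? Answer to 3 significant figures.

Mass balance at the limit: 52900·33.00 + 2760·Cₑ = 55660·200 → Cₑ = 3401 mg/L.
2760 L/s = 2.760 m³/s. Load = 2.760 m³/s × 3401 g/m³ × 86 400 s/d = 811000 kg/d.

811000 kg/d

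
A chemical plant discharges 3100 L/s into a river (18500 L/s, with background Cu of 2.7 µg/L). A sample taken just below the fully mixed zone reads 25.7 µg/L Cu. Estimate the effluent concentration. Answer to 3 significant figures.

Mass balance: 18500·2.700 + 3100·Cₑ = 21600·25.70
→ Cₑ = (21600·25.70 − 18500·2.700) / 3100 = 163.0 µg/L.

163 µg/L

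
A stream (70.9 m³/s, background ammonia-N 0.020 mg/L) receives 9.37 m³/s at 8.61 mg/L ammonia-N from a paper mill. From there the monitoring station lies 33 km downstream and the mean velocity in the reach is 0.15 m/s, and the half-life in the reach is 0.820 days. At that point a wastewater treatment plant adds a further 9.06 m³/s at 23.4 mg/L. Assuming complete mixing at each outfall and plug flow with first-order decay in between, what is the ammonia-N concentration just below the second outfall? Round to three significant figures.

2.48 mg/L

Flow-weighted average: C = (70.90·0.02000 + 9.370·8.610) / 80.27 = 82.09/80.27 = 1.023 mg/L; combined flow 80.27 m³/s.
Travel time t = 33·1000 / 0.15 = 220000 s = 61.11 h.
Half-life 0.820 d → k = ln 2 / 0.820 = 0.8453 d⁻¹.
After decay, C = 1.023 × e^(−kt) = 1.023 × 0.1162 = 0.1188 mg/L.
At the second outfall, C = (80.27·0.1188 + 9.060·23.40) / (80.27 + 9.060) = 2.480 mg/L.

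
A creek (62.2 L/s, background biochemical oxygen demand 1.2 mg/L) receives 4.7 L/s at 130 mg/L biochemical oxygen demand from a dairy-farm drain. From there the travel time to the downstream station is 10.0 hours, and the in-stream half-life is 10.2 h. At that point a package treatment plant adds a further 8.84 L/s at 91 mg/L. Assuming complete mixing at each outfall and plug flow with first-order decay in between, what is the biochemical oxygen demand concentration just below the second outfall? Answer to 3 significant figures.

15.2 mg/L

Mixed concentration C = ΣQC/ΣQ = (62.20·1.200 + 4.700·130.0) / 66.90 = 685.6/66.90 = 10.25 mg/L; combined flow 66.90 L/s.
Half-life 10.2 h → k = ln 2 / 10.2 = 0.06796 h⁻¹ = 1.631 d⁻¹.
Decay over the reach: 10.25·exp(−kt) = 10.25·0.5068 = 5.194 mg/L.
Second outfall: C = (66.90·5.194 + 8.840·91.00)/75.74 = 15.21 mg/L.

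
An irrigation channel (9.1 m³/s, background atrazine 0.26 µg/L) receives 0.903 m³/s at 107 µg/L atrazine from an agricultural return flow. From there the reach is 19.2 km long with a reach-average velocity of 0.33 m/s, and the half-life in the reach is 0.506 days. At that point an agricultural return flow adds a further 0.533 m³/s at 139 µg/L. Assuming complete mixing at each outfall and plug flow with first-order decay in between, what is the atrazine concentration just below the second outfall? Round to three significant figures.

Conservation of mass: C = (9.100·0.2600 + 0.9030·107.0) / 10.00 = 98.99/10.00 = 9.896 µg/L; combined flow 10.00 m³/s.
Travel time t = 19.2·1000 / 0.33 = 58180 s = 16.16 h.
Half-life 0.506 d → k = ln 2 / 0.506 = 1.370 d⁻¹.
After decay, C = 9.896 × e^(−kt) = 9.896 × 0.3975 = 3.934 µg/L.
At the second outfall, C = (10.00·3.934 + 0.5330·139.0) / (10.00 + 0.5330) = 10.77 µg/L.

10.8 µg/L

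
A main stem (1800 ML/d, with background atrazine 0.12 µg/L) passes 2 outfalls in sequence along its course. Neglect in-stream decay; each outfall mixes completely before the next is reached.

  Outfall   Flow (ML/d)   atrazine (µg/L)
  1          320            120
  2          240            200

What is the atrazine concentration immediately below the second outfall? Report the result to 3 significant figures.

36.7 µg/L

Outfall 1: combined Q = 2120 ML/d; C = (1800·0.1200 + 320.0·120.0)/2120 = 18.22 µg/L.
Outfall 2: combined Q = 2360 ML/d; C = (2120·18.22 + 240.0·200.0)/2360 = 36.70 µg/L.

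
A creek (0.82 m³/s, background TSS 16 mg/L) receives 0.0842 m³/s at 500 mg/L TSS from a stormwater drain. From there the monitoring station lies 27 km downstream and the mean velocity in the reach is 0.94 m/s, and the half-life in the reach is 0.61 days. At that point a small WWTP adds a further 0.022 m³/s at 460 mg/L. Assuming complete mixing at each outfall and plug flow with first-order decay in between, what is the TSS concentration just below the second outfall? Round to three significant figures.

Mass balance: C = (0.8200·16.00 + 0.08420·500.0) / 0.9042 = 55.22/0.9042 = 61.07 mg/L; combined flow 0.9042 m³/s.
Travel time t = 27·1000 / 0.94 = 28720 s = 7.979 h.
Half-life 0.61 d → k = ln 2 / 0.61 = 1.136 d⁻¹.
Applying C = C₀e^(−kt): 61.07 × 0.6854 = 41.86 mg/L.
At the second outfall, C = (0.9042·41.86 + 0.02200·460.0) / (0.9042 + 0.02200) = 51.79 mg/L.

51.8 mg/L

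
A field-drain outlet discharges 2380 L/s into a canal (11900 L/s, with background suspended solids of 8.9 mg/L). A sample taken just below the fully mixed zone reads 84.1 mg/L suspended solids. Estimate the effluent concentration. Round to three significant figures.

Mass balance: 11900·8.900 + 2380·Cₑ = 14280·84.10
→ Cₑ = (14280·84.10 − 11900·8.900) / 2380 = 460.1 mg/L.

460 mg/L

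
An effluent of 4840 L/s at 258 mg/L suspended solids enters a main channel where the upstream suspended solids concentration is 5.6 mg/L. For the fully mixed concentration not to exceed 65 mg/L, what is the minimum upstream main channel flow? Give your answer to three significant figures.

Set C_mix = 65: (Q·5.600 + 4840·258.0) / (Q + 4840) = 65
→ Q = 4840·(258.0 − 65)/(65 − 5.600) = 15730 L/s.

15700 L/s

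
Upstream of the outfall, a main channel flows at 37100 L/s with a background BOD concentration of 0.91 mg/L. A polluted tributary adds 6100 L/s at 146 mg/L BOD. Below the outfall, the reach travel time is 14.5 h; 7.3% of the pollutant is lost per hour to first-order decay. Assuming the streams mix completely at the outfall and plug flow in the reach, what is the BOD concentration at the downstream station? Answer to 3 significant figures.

7.13 mg/L

Mass balance: C = (37100·0.9100 + 6100·146.0) / 43200 = 924400/43200 = 21.40 mg/L.
7.3%/h lost → k = −ln(1 − 0.073) = 0.07580 h⁻¹.
After decay, C = 21.40 × e^(−kt) = 21.40 × 0.3332 = 7.129 mg/L.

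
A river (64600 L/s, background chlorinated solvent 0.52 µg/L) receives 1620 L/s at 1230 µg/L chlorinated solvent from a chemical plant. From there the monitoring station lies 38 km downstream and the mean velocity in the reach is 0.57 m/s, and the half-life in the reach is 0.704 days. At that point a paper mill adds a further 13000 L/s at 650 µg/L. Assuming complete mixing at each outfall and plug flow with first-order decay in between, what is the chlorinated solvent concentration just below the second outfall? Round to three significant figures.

119 µg/L

After mixing, C = (64600·0.5200 + 1620·1230) / 66220 = 2026000/66220 = 30.60 µg/L; combined flow 66220 L/s.
Travel time t = 38·1000 / 0.57 = 66670 s = 18.52 h.
Half-life 0.704 d → k = ln 2 / 0.704 = 0.9846 d⁻¹.
Applying C = C₀e^(−kt): 30.60 × 0.4678 = 14.31 µg/L.
At the second outfall, C = (66220·14.31 + 13000·650.0) / (66220 + 13000) = 118.6 µg/L.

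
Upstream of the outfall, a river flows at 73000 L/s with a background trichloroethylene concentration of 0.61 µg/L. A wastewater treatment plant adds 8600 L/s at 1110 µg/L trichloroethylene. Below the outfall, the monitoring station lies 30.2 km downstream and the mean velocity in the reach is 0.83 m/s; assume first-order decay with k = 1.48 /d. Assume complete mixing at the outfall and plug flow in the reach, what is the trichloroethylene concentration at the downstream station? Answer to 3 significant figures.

63.0 µg/L

Flow-weighted average: C = (73000·0.6100 + 8600·1110) / 81600 = 9591000/81600 = 117.5 µg/L.
Travel time t = 30.2·1000 / 0.83 = 36390 s = 10.11 h.
Decay over the reach: 117.5·exp(−kt) = 117.5·0.5362 = 63.02 µg/L.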